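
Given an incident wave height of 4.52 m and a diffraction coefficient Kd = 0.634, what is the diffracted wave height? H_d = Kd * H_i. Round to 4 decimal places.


H_d = Kd * H_i
H_d = 0.634 * 4.52
H_d = 2.8657 m

2.8657


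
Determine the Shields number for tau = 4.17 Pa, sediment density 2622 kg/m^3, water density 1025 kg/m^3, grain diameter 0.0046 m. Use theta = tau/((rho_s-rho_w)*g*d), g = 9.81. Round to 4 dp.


theta = tau / ((rho_s - rho_w) * g * d)
rho_s - rho_w = 2622 - 1025 = 1597
Denominator = 1597 * 9.81 * 0.0046 = 72.066222
theta = 4.17 / 72.066222
theta = 0.0579

0.0579


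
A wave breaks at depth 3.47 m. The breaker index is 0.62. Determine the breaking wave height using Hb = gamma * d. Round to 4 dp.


Hb = gamma * d
Hb = 0.62 * 3.47
Hb = 2.1514 m

2.1514


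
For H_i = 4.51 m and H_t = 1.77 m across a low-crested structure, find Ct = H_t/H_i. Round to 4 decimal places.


Ct = H_t / H_i
Ct = 1.77 / 4.51
Ct = 0.3925

0.3925


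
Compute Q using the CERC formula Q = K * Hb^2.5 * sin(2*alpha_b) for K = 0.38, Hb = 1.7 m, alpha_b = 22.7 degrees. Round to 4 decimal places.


Q = K * Hb^2.5 * sin(2 * alpha_b)
Hb^2.5 = 1.7^2.5 = 3.768099
sin(2 * 22.7) = sin(45.4) = 0.712026
Q = 0.38 * 3.768099 * 0.712026
Q = 1.0195 m^3/s

1.0195


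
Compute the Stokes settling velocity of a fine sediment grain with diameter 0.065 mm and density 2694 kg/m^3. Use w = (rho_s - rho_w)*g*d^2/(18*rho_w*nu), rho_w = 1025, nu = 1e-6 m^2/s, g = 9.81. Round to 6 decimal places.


w = (rho_s - rho_w) * g * d^2 / (18 * rho_w * nu)
d = 0.065 mm = 0.000065 m
rho_s - rho_w = 2694 - 1025 = 1669
Numerator = 1669 * 9.81 * (0.000065)^2 = 0.000069175460
Denominator = 18 * 1025 * 1e-6 = 0.018450
w = 0.003749 m/s

0.003749


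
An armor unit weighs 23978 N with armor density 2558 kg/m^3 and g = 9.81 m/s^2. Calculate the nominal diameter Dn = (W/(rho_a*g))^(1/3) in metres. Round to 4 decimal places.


V = W / (rho_a * g)
V = 23978 / (2558 * 9.81)
V = 23978 / 25093.98
V = 0.955528 m^3
Dn = V^(1/3) = 0.955528^(1/3)
Dn = 0.9850 m

0.9850


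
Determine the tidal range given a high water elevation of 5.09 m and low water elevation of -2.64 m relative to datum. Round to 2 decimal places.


Tidal range = High water - Low water
Tidal range = 5.09 - (-2.64)
Tidal range = 7.73 m

7.73


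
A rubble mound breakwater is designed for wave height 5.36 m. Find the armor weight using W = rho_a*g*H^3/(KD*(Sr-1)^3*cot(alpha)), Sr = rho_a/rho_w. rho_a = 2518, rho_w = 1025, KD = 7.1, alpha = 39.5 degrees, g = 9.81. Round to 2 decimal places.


Sr = rho_a / rho_w = 2518 / 1025 = 2.456585
(Sr - 1) = 1.456585
(Sr - 1)^3 = 3.090351
cot(39.5) = 1 / tan(39.5) = 1 / 0.824336 = 1.213097
Numerator = 2518 * 9.81 * 5.36^3 = 3803812.5084
Denominator = 7.1 * 3.090351 * 1.213097 = 26.617159
W = 3803812.5084 / 26.617159
W = 142908.28 N

142908.28


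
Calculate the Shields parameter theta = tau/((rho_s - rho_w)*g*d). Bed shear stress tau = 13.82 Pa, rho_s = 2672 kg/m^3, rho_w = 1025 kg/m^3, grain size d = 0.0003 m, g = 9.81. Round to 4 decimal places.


theta = tau / ((rho_s - rho_w) * g * d)
rho_s - rho_w = 2672 - 1025 = 1647
Denominator = 1647 * 9.81 * 0.0003 = 4.847121
theta = 13.82 / 4.847121
theta = 2.8512

2.8512


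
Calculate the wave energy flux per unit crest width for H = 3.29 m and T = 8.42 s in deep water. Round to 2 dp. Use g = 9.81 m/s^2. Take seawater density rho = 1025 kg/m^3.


P = rho * g^2 * H^2 * T / (32 * pi)
P = 1025 * 9.81^2 * 3.29^2 * 8.42 / (32 * pi)
P = 1025 * 96.2361 * 10.8241 * 8.42 / 100.53096
P = 89426.43 W/m

89426.43


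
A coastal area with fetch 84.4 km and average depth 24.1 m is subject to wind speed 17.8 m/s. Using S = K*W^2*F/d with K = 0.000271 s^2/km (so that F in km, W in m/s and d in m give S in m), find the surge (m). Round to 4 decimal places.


S = K * W^2 * F / d
W^2 = 17.8^2 = 316.84
S = 0.000271 * 316.84 * 84.4 / 24.1
Numerator = 0.000271 * 316.84 * 84.4 = 7.246891
S = 7.246891 / 24.1 = 0.3007 m

0.3007


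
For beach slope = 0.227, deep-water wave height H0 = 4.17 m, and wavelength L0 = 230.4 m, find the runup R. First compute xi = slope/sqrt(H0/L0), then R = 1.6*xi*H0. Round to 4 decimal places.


xi = slope / sqrt(H0/L0)
H0/L0 = 4.17/230.4 = 0.018099
sqrt(0.018099) = 0.134532
xi = 0.227 / 0.134532 = 1.687326
R = 1.6 * xi * H0 = 1.6 * 1.687326 * 4.17
R = 11.2578 m

11.2578


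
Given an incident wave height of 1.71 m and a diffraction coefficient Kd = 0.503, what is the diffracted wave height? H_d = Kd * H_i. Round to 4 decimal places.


H_d = Kd * H_i
H_d = 0.503 * 1.71
H_d = 0.8601 m

0.8601


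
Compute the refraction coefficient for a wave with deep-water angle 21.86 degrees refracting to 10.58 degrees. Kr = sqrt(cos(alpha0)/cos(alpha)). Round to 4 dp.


Kr = sqrt(cos(alpha0) / cos(alpha))
cos(21.86) = 0.928096
cos(10.58) = 0.983000
Kr = sqrt(0.928096 / 0.983000)
Kr = sqrt(0.944147)
Kr = 0.9717

0.9717


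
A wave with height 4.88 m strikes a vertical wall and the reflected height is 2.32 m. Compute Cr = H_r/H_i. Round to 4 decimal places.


Cr = H_r / H_i
Cr = 2.32 / 4.88
Cr = 0.4754

0.4754


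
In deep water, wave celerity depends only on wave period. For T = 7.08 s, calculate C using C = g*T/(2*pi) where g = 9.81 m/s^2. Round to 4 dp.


We use the deep-water celerity formula:
C = g * T / (2 * pi)
C = 9.81 * 7.08 / (2 * 3.14159...)
C = 69.454800 / 6.283185
C = 11.0541 m/s

11.0541


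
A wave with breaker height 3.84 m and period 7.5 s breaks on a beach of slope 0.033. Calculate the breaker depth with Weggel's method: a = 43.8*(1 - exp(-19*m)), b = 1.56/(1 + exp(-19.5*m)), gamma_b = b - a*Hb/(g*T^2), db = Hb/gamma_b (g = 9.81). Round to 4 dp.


a = 43.8 * (1 - exp(-19 * m))
exp(-19 * 0.033) = exp(-0.6270) = 0.534192
a = 43.8 * (1 - 0.534192) = 20.402391
b = 1.56 / (1 + exp(-19.5 * m))
exp(-19.5 * 0.033) = exp(-0.6435) = 0.525450
b = 1.56 / (1 + 0.525450) = 1.022649
Hb / (g * T^2) = 3.84 / (9.81 * 7.5^2) = 3.84 / 551.8125 = 0.00695889
gamma_b = b - a * Hb/(g*T^2) = 1.022649 - 20.402391 * 0.00695889 = 0.880671
db = Hb / gamma_b = 3.84 / 0.880671
db = 4.3603 m

4.3603


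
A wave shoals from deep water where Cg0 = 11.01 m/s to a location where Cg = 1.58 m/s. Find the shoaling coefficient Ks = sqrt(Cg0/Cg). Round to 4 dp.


Ks = sqrt(Cg0 / Cg)
Ks = sqrt(11.01 / 1.58)
Ks = sqrt(6.9684)
Ks = 2.6398

2.6398


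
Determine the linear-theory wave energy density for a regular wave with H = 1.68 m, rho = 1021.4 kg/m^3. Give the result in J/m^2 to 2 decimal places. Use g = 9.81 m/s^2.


E = (1/8) * rho * g * H^2
E = (1/8) * 1021.4 * 9.81 * 1.68^2
E = 0.125 * 1021.4 * 9.81 * 2.8224
E = 3535.03 J/m^2

3535.03


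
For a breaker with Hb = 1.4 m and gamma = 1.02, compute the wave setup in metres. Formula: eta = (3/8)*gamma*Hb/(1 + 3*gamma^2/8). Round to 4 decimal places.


eta = (3/8) * gamma * Hb / (1 + 3*gamma^2/8)
Numerator = (3/8) * 1.02 * 1.4 = 0.535500
Denominator = 1 + 3*1.02^2/8 = 1 + 0.390150 = 1.390150
eta = 0.535500 / 1.390150
eta = 0.3852 m

0.3852


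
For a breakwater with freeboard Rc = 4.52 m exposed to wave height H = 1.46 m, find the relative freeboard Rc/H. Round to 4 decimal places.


Relative freeboard = Rc / H
= 4.52 / 1.46
= 3.0959

3.0959


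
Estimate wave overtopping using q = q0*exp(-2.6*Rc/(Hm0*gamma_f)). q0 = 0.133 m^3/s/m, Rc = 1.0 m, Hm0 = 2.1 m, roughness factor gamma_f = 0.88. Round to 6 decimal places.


q = q0 * exp(-2.6 * Rc / (Hm0 * gamma_f))
Exponent = -2.6 * 1.0 / (2.1 * 0.88)
= -2.6 * 1.0 / 1.8480
= -1.406926
exp(-1.406926) = 0.244895
q = 0.133 * 0.244895
q = 0.032571 m^3/s/m

0.032571


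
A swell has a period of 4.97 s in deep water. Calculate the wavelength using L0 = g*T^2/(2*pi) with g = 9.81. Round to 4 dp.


L0 = g * T^2 / (2 * pi)
L0 = 9.81 * 4.97^2 / (2 * pi)
L0 = 9.81 * 24.7009 / 6.28319
L0 = 242.3158 / 6.28319
L0 = 38.5658 m

38.5658


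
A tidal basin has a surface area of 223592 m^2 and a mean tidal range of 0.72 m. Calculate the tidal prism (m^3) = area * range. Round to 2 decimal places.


Tidal prism = Area * Tidal range
P = 223592 * 0.72
P = 160986.24 m^3

160986.24


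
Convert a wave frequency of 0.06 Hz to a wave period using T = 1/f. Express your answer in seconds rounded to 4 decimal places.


T = 1 / f
T = 1 / 0.06
T = 16.6667 s

16.6667


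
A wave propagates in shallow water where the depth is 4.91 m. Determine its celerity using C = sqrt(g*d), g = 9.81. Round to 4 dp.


Using the shallow-water approximation:
C = sqrt(g * d) = sqrt(9.81 * 4.91)
C = sqrt(48.1671)
C = 6.9403 m/s

6.9403


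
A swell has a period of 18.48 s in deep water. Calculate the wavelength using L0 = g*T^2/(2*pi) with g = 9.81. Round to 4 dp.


L0 = g * T^2 / (2 * pi)
L0 = 9.81 * 18.48^2 / (2 * pi)
L0 = 9.81 * 341.5104 / 6.28319
L0 = 3350.2170 / 6.28319
L0 = 533.2036 m

533.2036


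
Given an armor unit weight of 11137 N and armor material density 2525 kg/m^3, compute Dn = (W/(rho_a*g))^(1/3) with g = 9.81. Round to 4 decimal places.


V = W / (rho_a * g)
V = 11137 / (2525 * 9.81)
V = 11137 / 24770.25
V = 0.449612 m^3
Dn = V^(1/3) = 0.449612^(1/3)
Dn = 0.7661 m

0.7661


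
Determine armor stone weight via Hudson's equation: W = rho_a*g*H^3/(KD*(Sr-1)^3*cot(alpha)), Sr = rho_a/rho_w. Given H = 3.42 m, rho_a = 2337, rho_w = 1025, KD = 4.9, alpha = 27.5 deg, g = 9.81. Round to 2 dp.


Sr = rho_a / rho_w = 2337 / 1025 = 2.280000
(Sr - 1) = 1.280000
(Sr - 1)^3 = 2.097152
cot(27.5) = 1 / tan(27.5) = 1 / 0.520567 = 1.920982
Numerator = 2337 * 9.81 * 3.42^3 = 917077.4990
Denominator = 4.9 * 2.097152 * 1.920982 = 19.740098
W = 917077.4990 / 19.740098
W = 46457.60 N

46457.60


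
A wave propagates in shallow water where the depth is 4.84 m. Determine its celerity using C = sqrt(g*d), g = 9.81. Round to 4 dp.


Using the shallow-water approximation:
C = sqrt(g * d) = sqrt(9.81 * 4.84)
C = sqrt(47.4804)
C = 6.8906 m/s

6.8906


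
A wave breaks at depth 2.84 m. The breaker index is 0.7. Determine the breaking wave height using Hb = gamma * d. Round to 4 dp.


Hb = gamma * d
Hb = 0.7 * 2.84
Hb = 1.9880 m

1.9880


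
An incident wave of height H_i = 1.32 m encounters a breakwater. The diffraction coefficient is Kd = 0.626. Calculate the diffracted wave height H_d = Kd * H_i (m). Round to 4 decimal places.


H_d = Kd * H_i
H_d = 0.626 * 1.32
H_d = 0.8263 m

0.8263


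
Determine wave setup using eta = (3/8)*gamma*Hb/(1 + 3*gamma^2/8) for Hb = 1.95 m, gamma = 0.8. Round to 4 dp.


eta = (3/8) * gamma * Hb / (1 + 3*gamma^2/8)
Numerator = (3/8) * 0.8 * 1.95 = 0.585000
Denominator = 1 + 3*0.8^2/8 = 1 + 0.240000 = 1.240000
eta = 0.585000 / 1.240000
eta = 0.4718 m

0.4718


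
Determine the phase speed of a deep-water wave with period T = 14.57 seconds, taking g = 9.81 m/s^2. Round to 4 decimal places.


We use the deep-water celerity formula:
C = g * T / (2 * pi)
C = 9.81 * 14.57 / (2 * 3.14159...)
C = 142.931700 / 6.283185
C = 22.7483 m/s

22.7483


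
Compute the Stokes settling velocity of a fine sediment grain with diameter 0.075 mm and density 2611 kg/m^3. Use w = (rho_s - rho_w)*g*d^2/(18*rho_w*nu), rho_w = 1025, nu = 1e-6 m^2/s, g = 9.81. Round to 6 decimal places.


w = (rho_s - rho_w) * g * d^2 / (18 * rho_w * nu)
d = 0.075 mm = 0.000075 m
rho_s - rho_w = 2611 - 1025 = 1586
Numerator = 1586 * 9.81 * (0.000075)^2 = 0.000087517462
Denominator = 18 * 1025 * 1e-6 = 0.018450
w = 0.004743 m/s

0.004743


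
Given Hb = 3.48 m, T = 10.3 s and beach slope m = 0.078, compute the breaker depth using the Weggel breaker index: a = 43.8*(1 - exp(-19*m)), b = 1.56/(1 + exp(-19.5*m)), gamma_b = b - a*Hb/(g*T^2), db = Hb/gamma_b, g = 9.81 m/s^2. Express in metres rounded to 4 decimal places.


a = 43.8 * (1 - exp(-19 * m))
exp(-19 * 0.078) = exp(-1.4820) = 0.227183
a = 43.8 * (1 - 0.227183) = 33.849390
b = 1.56 / (1 + exp(-19.5 * m))
exp(-19.5 * 0.078) = exp(-1.5210) = 0.218493
b = 1.56 / (1 + 0.218493) = 1.280270
Hb / (g * T^2) = 3.48 / (9.81 * 10.3^2) = 3.48 / 1040.7429 = 0.00334377
gamma_b = b - a * Hb/(g*T^2) = 1.280270 - 33.849390 * 0.00334377 = 1.167085
db = Hb / gamma_b = 3.48 / 1.167085
db = 2.9818 m

2.9818


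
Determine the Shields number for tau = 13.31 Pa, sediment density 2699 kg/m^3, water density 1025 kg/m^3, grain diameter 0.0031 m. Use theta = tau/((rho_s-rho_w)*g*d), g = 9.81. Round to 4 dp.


theta = tau / ((rho_s - rho_w) * g * d)
rho_s - rho_w = 2699 - 1025 = 1674
Denominator = 1674 * 9.81 * 0.0031 = 50.908014
theta = 13.31 / 50.908014
theta = 0.2615

0.2615


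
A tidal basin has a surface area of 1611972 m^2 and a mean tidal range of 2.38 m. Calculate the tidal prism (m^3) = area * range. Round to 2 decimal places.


Tidal prism = Area * Tidal range
P = 1611972 * 2.38
P = 3836493.36 m^3

3836493.36


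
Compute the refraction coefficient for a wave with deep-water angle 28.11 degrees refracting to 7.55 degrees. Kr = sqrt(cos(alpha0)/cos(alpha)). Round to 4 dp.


Kr = sqrt(cos(alpha0) / cos(alpha))
cos(28.11) = 0.882045
cos(7.55) = 0.991331
Kr = sqrt(0.882045 / 0.991331)
Kr = sqrt(0.889758)
Kr = 0.9433

0.9433


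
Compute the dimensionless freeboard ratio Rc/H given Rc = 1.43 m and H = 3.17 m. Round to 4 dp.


Relative freeboard = Rc / H
= 1.43 / 3.17
= 0.4511

0.4511


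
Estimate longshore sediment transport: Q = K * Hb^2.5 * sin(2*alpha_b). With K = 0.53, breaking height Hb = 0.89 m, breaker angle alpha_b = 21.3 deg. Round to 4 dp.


Q = K * Hb^2.5 * sin(2 * alpha_b)
Hb^2.5 = 0.89^2.5 = 0.747266
sin(2 * 21.3) = sin(42.6) = 0.676876
Q = 0.53 * 0.747266 * 0.676876
Q = 0.2681 m^3/s

0.2681


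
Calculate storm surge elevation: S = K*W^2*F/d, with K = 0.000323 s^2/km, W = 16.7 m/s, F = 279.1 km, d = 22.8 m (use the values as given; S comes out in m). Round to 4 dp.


S = K * W^2 * F / d
W^2 = 16.7^2 = 278.89
S = 0.000323 * 278.89 * 279.1 / 22.8
Numerator = 0.000323 * 278.89 * 279.1 = 25.141738
S = 25.141738 / 22.8 = 1.1027 m

1.1027


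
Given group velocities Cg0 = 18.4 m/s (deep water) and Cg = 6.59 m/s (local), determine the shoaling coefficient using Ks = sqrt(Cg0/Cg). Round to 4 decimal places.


Ks = sqrt(Cg0 / Cg)
Ks = sqrt(18.4 / 6.59)
Ks = sqrt(2.7921)
Ks = 1.6710

1.6710


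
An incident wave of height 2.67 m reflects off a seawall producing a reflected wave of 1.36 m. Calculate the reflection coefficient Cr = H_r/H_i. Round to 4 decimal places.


Cr = H_r / H_i
Cr = 1.36 / 2.67
Cr = 0.5094

0.5094


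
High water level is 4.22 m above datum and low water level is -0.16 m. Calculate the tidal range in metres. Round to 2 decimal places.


Tidal range = High water - Low water
Tidal range = 4.22 - (-0.16)
Tidal range = 4.38 m

4.38


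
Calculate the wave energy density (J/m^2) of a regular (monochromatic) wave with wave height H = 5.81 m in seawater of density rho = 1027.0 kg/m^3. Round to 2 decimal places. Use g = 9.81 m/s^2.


E = (1/8) * rho * g * H^2
E = (1/8) * 1027.0 * 9.81 * 5.81^2
E = 0.125 * 1027.0 * 9.81 * 33.7561
E = 42511.04 J/m^2

42511.04


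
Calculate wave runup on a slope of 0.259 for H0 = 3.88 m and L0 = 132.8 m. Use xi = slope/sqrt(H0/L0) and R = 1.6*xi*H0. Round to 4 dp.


xi = slope / sqrt(H0/L0)
H0/L0 = 3.88/132.8 = 0.029217
sqrt(0.029217) = 0.170929
xi = 0.259 / 0.170929 = 1.515245
R = 1.6 * xi * H0 = 1.6 * 1.515245 * 3.88
R = 9.4066 m

9.4066


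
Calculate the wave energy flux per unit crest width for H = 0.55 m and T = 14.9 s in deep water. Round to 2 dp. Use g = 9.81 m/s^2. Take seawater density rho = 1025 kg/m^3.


P = rho * g^2 * H^2 * T / (32 * pi)
P = 1025 * 9.81^2 * 0.55^2 * 14.9 / (32 * pi)
P = 1025 * 96.2361 * 0.3025 * 14.9 / 100.53096
P = 4422.56 W/m

4422.56


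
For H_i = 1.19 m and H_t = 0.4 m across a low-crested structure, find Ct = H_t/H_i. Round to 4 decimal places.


Ct = H_t / H_i
Ct = 0.4 / 1.19
Ct = 0.3361

0.3361


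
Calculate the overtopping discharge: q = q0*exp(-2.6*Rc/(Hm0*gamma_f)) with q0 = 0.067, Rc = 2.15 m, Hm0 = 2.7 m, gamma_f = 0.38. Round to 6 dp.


q = q0 * exp(-2.6 * Rc / (Hm0 * gamma_f))
Exponent = -2.6 * 2.15 / (2.7 * 0.38)
= -2.6 * 2.15 / 1.0260
= -5.448343
exp(-5.448343) = 0.004303
q = 0.067 * 0.004303
q = 0.000288 m^3/s/m

0.000288


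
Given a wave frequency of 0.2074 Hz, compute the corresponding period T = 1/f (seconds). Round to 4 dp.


T = 1 / f
T = 1 / 0.2074
T = 4.8216 s

4.8216


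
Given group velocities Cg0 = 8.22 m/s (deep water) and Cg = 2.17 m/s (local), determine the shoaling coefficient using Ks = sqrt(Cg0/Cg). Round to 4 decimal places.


Ks = sqrt(Cg0 / Cg)
Ks = sqrt(8.22 / 2.17)
Ks = sqrt(3.7880)
Ks = 1.9463

1.9463


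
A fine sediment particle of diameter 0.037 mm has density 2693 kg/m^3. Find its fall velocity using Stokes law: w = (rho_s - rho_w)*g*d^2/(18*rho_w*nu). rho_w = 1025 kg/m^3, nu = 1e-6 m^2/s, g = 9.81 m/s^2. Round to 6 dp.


w = (rho_s - rho_w) * g * d^2 / (18 * rho_w * nu)
d = 0.037 mm = 0.000037 m
rho_s - rho_w = 2693 - 1025 = 1668
Numerator = 1668 * 9.81 * (0.000037)^2 = 0.000022401057
Denominator = 18 * 1025 * 1e-6 = 0.018450
w = 0.001214 m/s

0.001214


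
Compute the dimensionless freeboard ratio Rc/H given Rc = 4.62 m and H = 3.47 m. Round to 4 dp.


Relative freeboard = Rc / H
= 4.62 / 3.47
= 1.3314

1.3314


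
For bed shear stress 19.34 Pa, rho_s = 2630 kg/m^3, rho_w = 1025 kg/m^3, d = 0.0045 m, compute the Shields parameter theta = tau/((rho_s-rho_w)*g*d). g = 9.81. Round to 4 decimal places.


theta = tau / ((rho_s - rho_w) * g * d)
rho_s - rho_w = 2630 - 1025 = 1605
Denominator = 1605 * 9.81 * 0.0045 = 70.852725
theta = 19.34 / 70.852725
theta = 0.2730

0.2730


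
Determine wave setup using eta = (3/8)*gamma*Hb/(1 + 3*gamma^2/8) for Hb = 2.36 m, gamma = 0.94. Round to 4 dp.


eta = (3/8) * gamma * Hb / (1 + 3*gamma^2/8)
Numerator = (3/8) * 0.94 * 2.36 = 0.831900
Denominator = 1 + 3*0.94^2/8 = 1 + 0.331350 = 1.331350
eta = 0.831900 / 1.331350
eta = 0.6249 m

0.6249


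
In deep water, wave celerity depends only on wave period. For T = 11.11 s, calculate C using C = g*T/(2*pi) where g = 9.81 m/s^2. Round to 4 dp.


We use the deep-water celerity formula:
C = g * T / (2 * pi)
C = 9.81 * 11.11 / (2 * 3.14159...)
C = 108.989100 / 6.283185
C = 17.3462 m/s

17.3462


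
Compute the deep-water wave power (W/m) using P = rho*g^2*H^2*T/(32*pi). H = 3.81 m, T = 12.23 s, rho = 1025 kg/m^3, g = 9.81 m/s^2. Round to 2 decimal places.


P = rho * g^2 * H^2 * T / (32 * pi)
P = 1025 * 9.81^2 * 3.81^2 * 12.23 / (32 * pi)
P = 1025 * 96.2361 * 14.5161 * 12.23 / 100.53096
P = 174196.10 W/m

174196.10


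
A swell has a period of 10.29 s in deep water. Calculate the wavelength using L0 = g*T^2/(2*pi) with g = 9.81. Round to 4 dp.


L0 = g * T^2 / (2 * pi)
L0 = 9.81 * 10.29^2 / (2 * pi)
L0 = 9.81 * 105.8841 / 6.28319
L0 = 1038.7230 / 6.28319
L0 = 165.3179 m

165.3179


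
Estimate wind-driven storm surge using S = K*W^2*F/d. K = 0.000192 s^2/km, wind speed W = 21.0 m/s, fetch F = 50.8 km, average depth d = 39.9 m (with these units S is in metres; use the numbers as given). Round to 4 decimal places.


S = K * W^2 * F / d
W^2 = 21.0^2 = 441.00
S = 0.000192 * 441.00 * 50.8 / 39.9
Numerator = 0.000192 * 441.00 * 50.8 = 4.301338
S = 4.301338 / 39.9 = 0.1078 m

0.1078


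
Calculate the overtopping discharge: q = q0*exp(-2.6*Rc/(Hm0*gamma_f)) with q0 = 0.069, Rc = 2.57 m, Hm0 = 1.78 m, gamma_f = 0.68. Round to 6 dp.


q = q0 * exp(-2.6 * Rc / (Hm0 * gamma_f))
Exponent = -2.6 * 2.57 / (1.78 * 0.68)
= -2.6 * 2.57 / 1.2104
= -5.520489
exp(-5.520489) = 0.004004
q = 0.069 * 0.004004
q = 0.000276 m^3/s/m

0.000276


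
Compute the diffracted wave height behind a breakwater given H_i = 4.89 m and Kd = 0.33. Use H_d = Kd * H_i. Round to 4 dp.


H_d = Kd * H_i
H_d = 0.33 * 4.89
H_d = 1.6137 m

1.6137


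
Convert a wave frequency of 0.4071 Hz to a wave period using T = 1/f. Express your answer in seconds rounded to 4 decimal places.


T = 1 / f
T = 1 / 0.4071
T = 2.4564 s

2.4564


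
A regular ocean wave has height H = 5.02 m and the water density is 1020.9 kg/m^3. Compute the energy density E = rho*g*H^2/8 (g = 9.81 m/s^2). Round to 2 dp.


E = (1/8) * rho * g * H^2
E = (1/8) * 1020.9 * 9.81 * 5.02^2
E = 0.125 * 1020.9 * 9.81 * 25.2004
E = 31547.84 J/m^2

31547.84


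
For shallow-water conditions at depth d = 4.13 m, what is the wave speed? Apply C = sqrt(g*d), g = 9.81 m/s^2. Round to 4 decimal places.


Using the shallow-water approximation:
C = sqrt(g * d) = sqrt(9.81 * 4.13)
C = sqrt(40.5153)
C = 6.3652 m/s

6.3652


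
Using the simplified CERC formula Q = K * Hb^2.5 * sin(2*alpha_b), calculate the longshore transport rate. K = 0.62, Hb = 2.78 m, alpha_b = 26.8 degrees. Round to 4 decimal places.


Q = K * Hb^2.5 * sin(2 * alpha_b)
Hb^2.5 = 2.78^2.5 = 12.885818
sin(2 * 26.8) = sin(53.6) = 0.804894
Q = 0.62 * 12.885818 * 0.804894
Q = 6.4305 m^3/s

6.4305


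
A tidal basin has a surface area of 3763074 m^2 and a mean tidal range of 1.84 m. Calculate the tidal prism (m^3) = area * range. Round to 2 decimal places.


Tidal prism = Area * Tidal range
P = 3763074 * 1.84
P = 6924056.16 m^3

6924056.16


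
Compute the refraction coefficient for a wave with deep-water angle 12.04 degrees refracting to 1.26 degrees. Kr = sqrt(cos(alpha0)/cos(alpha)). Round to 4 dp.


Kr = sqrt(cos(alpha0) / cos(alpha))
cos(12.04) = 0.978002
cos(1.26) = 0.999758
Kr = sqrt(0.978002 / 0.999758)
Kr = sqrt(0.978239)
Kr = 0.9891

0.9891


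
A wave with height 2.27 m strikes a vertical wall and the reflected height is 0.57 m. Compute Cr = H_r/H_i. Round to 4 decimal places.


Cr = H_r / H_i
Cr = 0.57 / 2.27
Cr = 0.2511

0.2511


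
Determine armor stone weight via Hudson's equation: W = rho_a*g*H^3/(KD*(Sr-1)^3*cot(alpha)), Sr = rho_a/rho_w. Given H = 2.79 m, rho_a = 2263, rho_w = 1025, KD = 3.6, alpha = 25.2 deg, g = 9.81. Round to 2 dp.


Sr = rho_a / rho_w = 2263 / 1025 = 2.207805
(Sr - 1) = 1.207805
(Sr - 1)^3 = 1.761937
cot(25.2) = 1 / tan(25.2) = 1 / 0.470564 = 2.125108
Numerator = 2263 * 9.81 * 2.79^3 = 482132.2373
Denominator = 3.6 * 1.761937 * 2.125108 = 13.479503
W = 482132.2373 / 13.479503
W = 35767.81 N

35767.81


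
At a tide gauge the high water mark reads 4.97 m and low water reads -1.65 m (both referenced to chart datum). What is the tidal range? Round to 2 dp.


Tidal range = High water - Low water
Tidal range = 4.97 - (-1.65)
Tidal range = 6.62 m

6.62


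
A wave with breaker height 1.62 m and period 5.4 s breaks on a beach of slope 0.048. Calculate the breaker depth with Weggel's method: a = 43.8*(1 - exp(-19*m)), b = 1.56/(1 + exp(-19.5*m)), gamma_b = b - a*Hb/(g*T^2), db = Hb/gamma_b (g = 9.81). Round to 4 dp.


a = 43.8 * (1 - exp(-19 * m))
exp(-19 * 0.048) = exp(-0.9120) = 0.401720
a = 43.8 * (1 - 0.401720) = 26.204665
b = 1.56 / (1 + exp(-19.5 * m))
exp(-19.5 * 0.048) = exp(-0.9360) = 0.392193
b = 1.56 / (1 + 0.392193) = 1.120534
Hb / (g * T^2) = 1.62 / (9.81 * 5.4^2) = 1.62 / 286.0596 = 0.00566316
gamma_b = b - a * Hb/(g*T^2) = 1.120534 - 26.204665 * 0.00566316 = 0.972133
db = Hb / gamma_b = 1.62 / 0.972133
db = 1.6664 m

1.6664


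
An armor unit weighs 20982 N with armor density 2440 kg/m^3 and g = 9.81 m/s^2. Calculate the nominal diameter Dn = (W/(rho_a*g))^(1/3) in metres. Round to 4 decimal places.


V = W / (rho_a * g)
V = 20982 / (2440 * 9.81)
V = 20982 / 23936.40
V = 0.876573 m^3
Dn = V^(1/3) = 0.876573^(1/3)
Dn = 0.9570 m

0.9570


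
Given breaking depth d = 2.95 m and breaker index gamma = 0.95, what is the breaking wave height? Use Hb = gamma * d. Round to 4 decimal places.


Hb = gamma * d
Hb = 0.95 * 2.95
Hb = 2.8025 m

2.8025


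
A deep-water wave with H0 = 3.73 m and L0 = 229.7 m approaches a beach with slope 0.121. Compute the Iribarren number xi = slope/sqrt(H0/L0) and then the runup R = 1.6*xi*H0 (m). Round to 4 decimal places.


xi = slope / sqrt(H0/L0)
H0/L0 = 3.73/229.7 = 0.016239
sqrt(0.016239) = 0.127431
xi = 0.121 / 0.127431 = 0.949536
R = 1.6 * xi * H0 = 1.6 * 0.949536 * 3.73
R = 5.6668 m

5.6668


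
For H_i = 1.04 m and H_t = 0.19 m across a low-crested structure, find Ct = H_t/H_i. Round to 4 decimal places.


Ct = H_t / H_i
Ct = 0.19 / 1.04
Ct = 0.1827

0.1827


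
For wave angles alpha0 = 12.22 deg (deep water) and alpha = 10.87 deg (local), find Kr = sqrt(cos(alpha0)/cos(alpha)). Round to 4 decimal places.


Kr = sqrt(cos(alpha0) / cos(alpha))
cos(12.22) = 0.977342
cos(10.87) = 0.982058
Kr = sqrt(0.977342 / 0.982058)
Kr = sqrt(0.995198)
Kr = 0.9976

0.9976


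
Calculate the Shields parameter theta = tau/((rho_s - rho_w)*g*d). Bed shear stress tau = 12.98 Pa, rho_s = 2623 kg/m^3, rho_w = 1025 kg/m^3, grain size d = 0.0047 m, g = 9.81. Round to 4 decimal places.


theta = tau / ((rho_s - rho_w) * g * d)
rho_s - rho_w = 2623 - 1025 = 1598
Denominator = 1598 * 9.81 * 0.0047 = 73.678986
theta = 12.98 / 73.678986
theta = 0.1762

0.1762


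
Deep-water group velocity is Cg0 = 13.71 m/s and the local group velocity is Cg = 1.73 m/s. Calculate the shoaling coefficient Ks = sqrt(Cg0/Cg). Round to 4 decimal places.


Ks = sqrt(Cg0 / Cg)
Ks = sqrt(13.71 / 1.73)
Ks = sqrt(7.9249)
Ks = 2.8151

2.8151


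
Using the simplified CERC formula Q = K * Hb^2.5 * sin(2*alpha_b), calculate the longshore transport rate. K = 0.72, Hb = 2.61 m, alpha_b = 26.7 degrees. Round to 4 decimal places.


Q = K * Hb^2.5 * sin(2 * alpha_b)
Hb^2.5 = 2.61^2.5 = 11.005284
sin(2 * 26.7) = sin(53.4) = 0.802817
Q = 0.72 * 11.005284 * 0.802817
Q = 6.3614 m^3/s

6.3614


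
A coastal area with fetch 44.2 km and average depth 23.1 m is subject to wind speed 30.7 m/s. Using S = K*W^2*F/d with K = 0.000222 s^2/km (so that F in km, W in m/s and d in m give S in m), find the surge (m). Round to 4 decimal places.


S = K * W^2 * F / d
W^2 = 30.7^2 = 942.49
S = 0.000222 * 942.49 * 44.2 / 23.1
Numerator = 0.000222 * 942.49 * 44.2 = 9.248089
S = 9.248089 / 23.1 = 0.4004 m

0.4004


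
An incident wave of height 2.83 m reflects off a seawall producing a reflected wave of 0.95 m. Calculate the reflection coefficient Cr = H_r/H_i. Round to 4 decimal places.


Cr = H_r / H_i
Cr = 0.95 / 2.83
Cr = 0.3357

0.3357


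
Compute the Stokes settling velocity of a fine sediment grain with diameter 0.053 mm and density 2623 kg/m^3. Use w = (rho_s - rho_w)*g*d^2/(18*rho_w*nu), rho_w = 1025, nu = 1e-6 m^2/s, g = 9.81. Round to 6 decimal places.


w = (rho_s - rho_w) * g * d^2 / (18 * rho_w * nu)
d = 0.053 mm = 0.000053 m
rho_s - rho_w = 2623 - 1025 = 1598
Numerator = 1598 * 9.81 * (0.000053)^2 = 0.000044034951
Denominator = 18 * 1025 * 1e-6 = 0.018450
w = 0.002387 m/s

0.002387


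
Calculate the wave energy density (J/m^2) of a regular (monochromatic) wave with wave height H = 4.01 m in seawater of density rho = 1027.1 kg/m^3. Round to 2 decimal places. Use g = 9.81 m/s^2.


E = (1/8) * rho * g * H^2
E = (1/8) * 1027.1 * 9.81 * 4.01^2
E = 0.125 * 1027.1 * 9.81 * 16.0801
E = 20252.59 J/m^2

20252.59


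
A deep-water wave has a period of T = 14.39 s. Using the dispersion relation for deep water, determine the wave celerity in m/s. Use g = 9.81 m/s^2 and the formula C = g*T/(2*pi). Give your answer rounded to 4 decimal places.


We use the deep-water celerity formula:
C = g * T / (2 * pi)
C = 9.81 * 14.39 / (2 * 3.14159...)
C = 141.165900 / 6.283185
C = 22.4673 m/s

22.4673


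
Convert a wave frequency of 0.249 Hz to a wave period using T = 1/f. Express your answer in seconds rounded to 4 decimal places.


T = 1 / f
T = 1 / 0.249
T = 4.0161 s

4.0161


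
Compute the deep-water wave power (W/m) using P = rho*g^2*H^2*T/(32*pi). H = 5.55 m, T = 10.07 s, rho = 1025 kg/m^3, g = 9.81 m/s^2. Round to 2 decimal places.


P = rho * g^2 * H^2 * T / (32 * pi)
P = 1025 * 9.81^2 * 5.55^2 * 10.07 / (32 * pi)
P = 1025 * 96.2361 * 30.8025 * 10.07 / 100.53096
P = 304352.92 W/m

304352.92


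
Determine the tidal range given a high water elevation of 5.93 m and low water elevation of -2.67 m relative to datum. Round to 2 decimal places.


Tidal range = High water - Low water
Tidal range = 5.93 - (-2.67)
Tidal range = 8.60 m

8.60


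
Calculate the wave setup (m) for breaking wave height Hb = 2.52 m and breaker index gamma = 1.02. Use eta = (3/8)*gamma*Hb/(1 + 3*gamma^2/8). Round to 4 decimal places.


eta = (3/8) * gamma * Hb / (1 + 3*gamma^2/8)
Numerator = (3/8) * 1.02 * 2.52 = 0.963900
Denominator = 1 + 3*1.02^2/8 = 1 + 0.390150 = 1.390150
eta = 0.963900 / 1.390150
eta = 0.6934 m

0.6934


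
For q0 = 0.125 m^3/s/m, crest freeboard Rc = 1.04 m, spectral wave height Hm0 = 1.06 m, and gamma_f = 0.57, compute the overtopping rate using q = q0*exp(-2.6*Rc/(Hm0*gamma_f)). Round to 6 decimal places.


q = q0 * exp(-2.6 * Rc / (Hm0 * gamma_f))
Exponent = -2.6 * 1.04 / (1.06 * 0.57)
= -2.6 * 1.04 / 0.6042
= -4.475339
exp(-4.475339) = 0.011386
q = 0.125 * 0.011386
q = 0.001423 m^3/s/m

0.001423


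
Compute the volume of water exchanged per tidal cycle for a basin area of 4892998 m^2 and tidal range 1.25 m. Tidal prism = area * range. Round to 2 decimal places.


Tidal prism = Area * Tidal range
P = 4892998 * 1.25
P = 6116247.50 m^3

6116247.50


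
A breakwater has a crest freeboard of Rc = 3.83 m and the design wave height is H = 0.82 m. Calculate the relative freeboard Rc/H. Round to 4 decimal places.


Relative freeboard = Rc / H
= 3.83 / 0.82
= 4.6707

4.6707


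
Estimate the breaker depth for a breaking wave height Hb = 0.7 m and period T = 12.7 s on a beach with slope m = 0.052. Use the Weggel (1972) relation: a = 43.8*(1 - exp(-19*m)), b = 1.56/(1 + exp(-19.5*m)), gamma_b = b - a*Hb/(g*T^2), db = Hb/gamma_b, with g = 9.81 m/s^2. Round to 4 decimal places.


a = 43.8 * (1 - exp(-19 * m))
exp(-19 * 0.052) = exp(-0.9880) = 0.372321
a = 43.8 * (1 - 0.372321) = 27.492358
b = 1.56 / (1 + exp(-19.5 * m))
exp(-19.5 * 0.052) = exp(-1.0140) = 0.362765
b = 1.56 / (1 + 0.362765) = 1.144731
Hb / (g * T^2) = 0.7 / (9.81 * 12.7^2) = 0.7 / 1582.2549 = 0.00044241
gamma_b = b - a * Hb/(g*T^2) = 1.144731 - 27.492358 * 0.00044241 = 1.132569
db = Hb / gamma_b = 0.7 / 1.132569
db = 0.6181 m

0.6181


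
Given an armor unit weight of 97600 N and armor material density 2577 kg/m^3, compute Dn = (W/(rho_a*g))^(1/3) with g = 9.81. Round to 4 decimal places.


V = W / (rho_a * g)
V = 97600 / (2577 * 9.81)
V = 97600 / 25280.37
V = 3.860703 m^3
Dn = V^(1/3) = 3.860703^(1/3)
Dn = 1.5688 m

1.5688


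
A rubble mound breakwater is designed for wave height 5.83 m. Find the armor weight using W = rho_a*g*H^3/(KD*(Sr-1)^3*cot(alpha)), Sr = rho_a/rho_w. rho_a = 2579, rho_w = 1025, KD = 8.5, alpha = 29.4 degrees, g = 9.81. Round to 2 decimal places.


Sr = rho_a / rho_w = 2579 / 1025 = 2.516098
(Sr - 1) = 1.516098
(Sr - 1)^3 = 3.484829
cot(29.4) = 1 / tan(29.4) = 1 / 0.563471 = 1.774714
Numerator = 2579 * 9.81 * 5.83^3 = 5013326.7795
Denominator = 8.5 * 3.484829 * 1.774714 = 52.568886
W = 5013326.7795 / 52.568886
W = 95366.81 N

95366.81


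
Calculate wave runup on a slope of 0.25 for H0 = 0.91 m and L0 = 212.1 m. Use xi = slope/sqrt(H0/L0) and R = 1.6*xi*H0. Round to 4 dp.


xi = slope / sqrt(H0/L0)
H0/L0 = 0.91/212.1 = 0.004290
sqrt(0.004290) = 0.065501
xi = 0.25 / 0.065501 = 3.816714
R = 1.6 * xi * H0 = 1.6 * 3.816714 * 0.91
R = 5.5571 m

5.5571


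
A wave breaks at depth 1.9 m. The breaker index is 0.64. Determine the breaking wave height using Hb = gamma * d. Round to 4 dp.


Hb = gamma * d
Hb = 0.64 * 1.9
Hb = 1.2160 m

1.2160


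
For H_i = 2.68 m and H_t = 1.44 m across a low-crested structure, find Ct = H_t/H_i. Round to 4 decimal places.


Ct = H_t / H_i
Ct = 1.44 / 2.68
Ct = 0.5373

0.5373


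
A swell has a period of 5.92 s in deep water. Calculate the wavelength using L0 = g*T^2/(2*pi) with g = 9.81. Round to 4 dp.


L0 = g * T^2 / (2 * pi)
L0 = 9.81 * 5.92^2 / (2 * pi)
L0 = 9.81 * 35.0464 / 6.28319
L0 = 343.8052 / 6.28319
L0 = 54.7183 m

54.7183


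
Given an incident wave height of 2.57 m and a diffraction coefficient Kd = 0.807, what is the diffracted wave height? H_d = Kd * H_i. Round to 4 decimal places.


H_d = Kd * H_i
H_d = 0.807 * 2.57
H_d = 2.0740 m

2.0740


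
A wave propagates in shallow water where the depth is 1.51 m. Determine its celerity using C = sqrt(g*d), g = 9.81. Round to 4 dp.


Using the shallow-water approximation:
C = sqrt(g * d) = sqrt(9.81 * 1.51)
C = sqrt(14.8131)
C = 3.8488 m/s

3.8488


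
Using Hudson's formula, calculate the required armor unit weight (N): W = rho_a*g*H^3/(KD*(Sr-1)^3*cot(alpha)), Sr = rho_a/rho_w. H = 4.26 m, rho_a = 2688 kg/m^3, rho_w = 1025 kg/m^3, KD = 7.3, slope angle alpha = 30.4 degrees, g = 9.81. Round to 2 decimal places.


Sr = rho_a / rho_w = 2688 / 1025 = 2.622439
(Sr - 1) = 1.622439
(Sr - 1)^3 = 4.270760
cot(30.4) = 1 / tan(30.4) = 1 / 0.586697 = 1.704459
Numerator = 2688 * 9.81 * 4.26^3 = 2038576.7608
Denominator = 7.3 * 4.270760 * 1.704459 = 53.139138
W = 2038576.7608 / 53.139138
W = 38363.00 N

38363.00


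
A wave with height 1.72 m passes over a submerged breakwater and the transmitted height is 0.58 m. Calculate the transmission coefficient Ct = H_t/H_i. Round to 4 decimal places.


Ct = H_t / H_i
Ct = 0.58 / 1.72
Ct = 0.3372

0.3372


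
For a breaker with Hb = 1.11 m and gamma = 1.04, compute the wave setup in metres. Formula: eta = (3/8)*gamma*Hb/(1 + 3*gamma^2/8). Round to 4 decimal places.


eta = (3/8) * gamma * Hb / (1 + 3*gamma^2/8)
Numerator = (3/8) * 1.04 * 1.11 = 0.432900
Denominator = 1 + 3*1.04^2/8 = 1 + 0.405600 = 1.405600
eta = 0.432900 / 1.405600
eta = 0.3080 m

0.3080


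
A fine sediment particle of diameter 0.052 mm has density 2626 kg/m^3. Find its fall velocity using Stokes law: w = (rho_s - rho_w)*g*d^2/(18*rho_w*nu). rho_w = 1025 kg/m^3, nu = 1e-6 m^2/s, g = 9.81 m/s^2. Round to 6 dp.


w = (rho_s - rho_w) * g * d^2 / (18 * rho_w * nu)
d = 0.052 mm = 0.000052 m
rho_s - rho_w = 2626 - 1025 = 1601
Numerator = 1601 * 9.81 * (0.000052)^2 = 0.000042468510
Denominator = 18 * 1025 * 1e-6 = 0.018450
w = 0.002302 m/s

0.002302


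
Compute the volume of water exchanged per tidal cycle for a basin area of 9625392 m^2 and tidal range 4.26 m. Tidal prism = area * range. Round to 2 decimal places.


Tidal prism = Area * Tidal range
P = 9625392 * 4.26
P = 41004169.92 m^3

41004169.92


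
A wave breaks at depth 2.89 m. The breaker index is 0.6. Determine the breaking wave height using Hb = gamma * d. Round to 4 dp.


Hb = gamma * d
Hb = 0.6 * 2.89
Hb = 1.7340 m

1.7340


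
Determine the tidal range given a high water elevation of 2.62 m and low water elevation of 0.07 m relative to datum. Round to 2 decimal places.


Tidal range = High water - Low water
Tidal range = 2.62 - (0.07)
Tidal range = 2.55 m

2.55


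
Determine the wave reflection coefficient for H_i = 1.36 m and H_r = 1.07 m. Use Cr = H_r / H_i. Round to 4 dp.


Cr = H_r / H_i
Cr = 1.07 / 1.36
Cr = 0.7868

0.7868


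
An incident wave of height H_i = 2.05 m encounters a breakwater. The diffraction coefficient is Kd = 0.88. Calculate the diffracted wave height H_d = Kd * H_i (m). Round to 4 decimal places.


H_d = Kd * H_i
H_d = 0.88 * 2.05
H_d = 1.8040 m

1.8040


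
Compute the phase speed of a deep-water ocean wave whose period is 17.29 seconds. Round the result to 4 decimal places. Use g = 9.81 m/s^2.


We use the deep-water celerity formula:
C = g * T / (2 * pi)
C = 9.81 * 17.29 / (2 * 3.14159...)
C = 169.614900 / 6.283185
C = 26.9950 m/s

26.9950


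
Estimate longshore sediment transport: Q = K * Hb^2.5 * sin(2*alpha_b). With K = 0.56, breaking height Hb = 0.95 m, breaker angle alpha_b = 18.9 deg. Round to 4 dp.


Q = K * Hb^2.5 * sin(2 * alpha_b)
Hb^2.5 = 0.95^2.5 = 0.879648
sin(2 * 18.9) = sin(37.8) = 0.612907
Q = 0.56 * 0.879648 * 0.612907
Q = 0.3019 m^3/s

0.3019


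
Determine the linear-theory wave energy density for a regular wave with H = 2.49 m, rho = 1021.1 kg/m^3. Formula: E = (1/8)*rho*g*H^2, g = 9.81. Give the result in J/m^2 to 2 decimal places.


E = (1/8) * rho * g * H^2
E = (1/8) * 1021.1 * 9.81 * 2.49^2
E = 0.125 * 1021.1 * 9.81 * 6.2001
E = 7763.29 J/m^2

7763.29


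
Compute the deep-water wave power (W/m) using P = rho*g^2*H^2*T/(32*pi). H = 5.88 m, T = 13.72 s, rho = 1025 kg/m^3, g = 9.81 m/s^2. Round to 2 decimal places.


P = rho * g^2 * H^2 * T / (32 * pi)
P = 1025 * 9.81^2 * 5.88^2 * 13.72 / (32 * pi)
P = 1025 * 96.2361 * 34.5744 * 13.72 / 100.53096
P = 465447.60 W/m

465447.60


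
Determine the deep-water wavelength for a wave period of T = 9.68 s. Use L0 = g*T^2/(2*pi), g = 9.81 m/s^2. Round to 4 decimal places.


L0 = g * T^2 / (2 * pi)
L0 = 9.81 * 9.68^2 / (2 * pi)
L0 = 9.81 * 93.7024 / 6.28319
L0 = 919.2205 / 6.28319
L0 = 146.2985 m

146.2985


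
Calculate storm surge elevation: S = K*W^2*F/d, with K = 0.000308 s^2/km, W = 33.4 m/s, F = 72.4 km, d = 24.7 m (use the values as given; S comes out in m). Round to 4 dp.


S = K * W^2 * F / d
W^2 = 33.4^2 = 1115.56
S = 0.000308 * 1115.56 * 72.4 / 24.7
Numerator = 0.000308 * 1115.56 * 72.4 = 24.876096
S = 24.876096 / 24.7 = 1.0071 m

1.0071


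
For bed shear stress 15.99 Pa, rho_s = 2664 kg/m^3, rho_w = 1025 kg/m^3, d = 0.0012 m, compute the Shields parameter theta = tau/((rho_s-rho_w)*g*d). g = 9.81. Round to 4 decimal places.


theta = tau / ((rho_s - rho_w) * g * d)
rho_s - rho_w = 2664 - 1025 = 1639
Denominator = 1639 * 9.81 * 0.0012 = 19.294308
theta = 15.99 / 19.294308
theta = 0.8287

0.8287


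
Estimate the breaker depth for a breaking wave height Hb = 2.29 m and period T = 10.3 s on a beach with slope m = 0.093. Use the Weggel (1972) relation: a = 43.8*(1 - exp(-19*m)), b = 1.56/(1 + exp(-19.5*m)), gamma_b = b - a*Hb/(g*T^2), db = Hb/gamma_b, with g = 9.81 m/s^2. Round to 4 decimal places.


a = 43.8 * (1 - exp(-19 * m))
exp(-19 * 0.093) = exp(-1.7670) = 0.170845
a = 43.8 * (1 - 0.170845) = 36.317000
b = 1.56 / (1 + exp(-19.5 * m))
exp(-19.5 * 0.093) = exp(-1.8135) = 0.163082
b = 1.56 / (1 + 0.163082) = 1.341264
Hb / (g * T^2) = 2.29 / (9.81 * 10.3^2) = 2.29 / 1040.7429 = 0.00220035
gamma_b = b - a * Hb/(g*T^2) = 1.341264 - 36.317000 * 0.00220035 = 1.261353
db = Hb / gamma_b = 2.29 / 1.261353
db = 1.8155 m

1.8155


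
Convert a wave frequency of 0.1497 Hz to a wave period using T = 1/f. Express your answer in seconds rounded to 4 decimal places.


T = 1 / f
T = 1 / 0.1497
T = 6.6800 s

6.6800


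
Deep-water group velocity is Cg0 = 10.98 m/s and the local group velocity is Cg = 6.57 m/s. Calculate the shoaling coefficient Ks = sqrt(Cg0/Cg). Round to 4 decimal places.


Ks = sqrt(Cg0 / Cg)
Ks = sqrt(10.98 / 6.57)
Ks = sqrt(1.6712)
Ks = 1.2928

1.2928


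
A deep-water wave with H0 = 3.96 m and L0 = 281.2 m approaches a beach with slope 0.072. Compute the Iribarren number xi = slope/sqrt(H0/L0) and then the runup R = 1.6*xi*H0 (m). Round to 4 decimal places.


xi = slope / sqrt(H0/L0)
H0/L0 = 3.96/281.2 = 0.014083
sqrt(0.014083) = 0.118670
xi = 0.072 / 0.118670 = 0.606726
R = 1.6 * xi * H0 = 1.6 * 0.606726 * 3.96
R = 3.8442 m

3.8442


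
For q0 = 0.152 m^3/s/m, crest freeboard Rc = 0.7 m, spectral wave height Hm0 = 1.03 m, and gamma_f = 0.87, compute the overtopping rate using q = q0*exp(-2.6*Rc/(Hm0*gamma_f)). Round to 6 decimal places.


q = q0 * exp(-2.6 * Rc / (Hm0 * gamma_f))
Exponent = -2.6 * 0.7 / (1.03 * 0.87)
= -2.6 * 0.7 / 0.8961
= -2.031023
exp(-2.031023) = 0.131201
q = 0.152 * 0.131201
q = 0.019943 m^3/s/m

0.019943


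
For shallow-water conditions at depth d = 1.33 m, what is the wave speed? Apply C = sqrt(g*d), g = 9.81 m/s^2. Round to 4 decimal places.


Using the shallow-water approximation:
C = sqrt(g * d) = sqrt(9.81 * 1.33)
C = sqrt(13.0473)
C = 3.6121 m/s

3.6121


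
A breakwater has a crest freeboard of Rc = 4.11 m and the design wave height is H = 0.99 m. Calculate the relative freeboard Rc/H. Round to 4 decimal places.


Relative freeboard = Rc / H
= 4.11 / 0.99
= 4.1515

4.1515
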